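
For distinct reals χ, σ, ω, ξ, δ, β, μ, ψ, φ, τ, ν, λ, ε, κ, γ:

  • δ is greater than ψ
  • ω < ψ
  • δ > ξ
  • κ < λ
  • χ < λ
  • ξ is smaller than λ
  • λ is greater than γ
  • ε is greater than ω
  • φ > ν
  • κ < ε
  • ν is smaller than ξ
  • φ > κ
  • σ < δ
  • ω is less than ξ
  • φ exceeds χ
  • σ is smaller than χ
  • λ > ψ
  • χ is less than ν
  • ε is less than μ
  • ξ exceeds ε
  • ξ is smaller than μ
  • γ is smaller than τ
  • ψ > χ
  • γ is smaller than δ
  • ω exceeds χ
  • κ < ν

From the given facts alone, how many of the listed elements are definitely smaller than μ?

7

Directly below μ: ε, ξ.
One step further: κ, ω, ν (5 so far).
One step further: χ (6 so far).
One step further: σ (7 so far).
No other element is forced below μ by the given relations, so the count is 7.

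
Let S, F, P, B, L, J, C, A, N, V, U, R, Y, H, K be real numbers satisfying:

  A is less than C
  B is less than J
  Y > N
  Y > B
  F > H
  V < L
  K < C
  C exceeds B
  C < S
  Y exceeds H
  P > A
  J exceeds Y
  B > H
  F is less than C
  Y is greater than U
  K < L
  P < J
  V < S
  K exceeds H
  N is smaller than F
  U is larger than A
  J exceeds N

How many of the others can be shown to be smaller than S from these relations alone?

8

The elements the relations force below S are H, N, F, V, K, B, A, C — no chain reaches any other.
That is 8.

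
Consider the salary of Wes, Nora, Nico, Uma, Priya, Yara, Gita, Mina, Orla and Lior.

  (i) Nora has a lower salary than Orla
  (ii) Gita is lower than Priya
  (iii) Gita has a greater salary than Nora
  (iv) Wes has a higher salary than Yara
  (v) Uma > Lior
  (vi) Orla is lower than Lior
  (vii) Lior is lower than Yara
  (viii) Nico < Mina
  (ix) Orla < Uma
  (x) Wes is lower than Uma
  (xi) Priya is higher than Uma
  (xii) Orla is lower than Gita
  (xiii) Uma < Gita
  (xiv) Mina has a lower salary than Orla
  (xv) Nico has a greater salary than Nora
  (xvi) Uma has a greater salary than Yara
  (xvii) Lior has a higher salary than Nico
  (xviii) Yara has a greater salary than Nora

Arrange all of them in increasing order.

Each adjacent pair is fixed by a given relation: Nora < Nico; Nico < Mina; Mina < Orla; Orla < Lior; Lior < Yara; Yara < Wes; Wes < Uma; Uma < Gita; Gita < Priya. Chaining them end to end gives the full order.

Nora < Nico < Mina < Orla < Lior < Yara < Wes < Uma < Gita < Priya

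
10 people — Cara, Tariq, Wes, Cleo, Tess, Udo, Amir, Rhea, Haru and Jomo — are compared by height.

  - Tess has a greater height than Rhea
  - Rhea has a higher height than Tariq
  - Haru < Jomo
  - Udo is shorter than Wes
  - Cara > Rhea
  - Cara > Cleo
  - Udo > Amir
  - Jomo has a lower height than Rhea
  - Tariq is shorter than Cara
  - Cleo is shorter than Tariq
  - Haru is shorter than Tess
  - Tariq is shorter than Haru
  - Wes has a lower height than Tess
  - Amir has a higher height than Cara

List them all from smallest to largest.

Cleo < Tariq < Haru < Jomo < Rhea < Cara < Amir < Udo < Wes < Tess

The consecutive links are each given: Cleo < Tariq; Tariq < Haru; Haru < Jomo; Jomo < Rhea; Rhea < Cara; Cara < Amir; Amir < Udo; Udo < Wes; Wes < Tess.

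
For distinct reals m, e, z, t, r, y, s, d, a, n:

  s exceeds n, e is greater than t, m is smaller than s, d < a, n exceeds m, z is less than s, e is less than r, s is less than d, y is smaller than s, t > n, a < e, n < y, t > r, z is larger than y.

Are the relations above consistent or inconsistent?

We have t < e stated directly, yet also e < r < t by chaining the others — so e < t. Contradiction.

inconsistent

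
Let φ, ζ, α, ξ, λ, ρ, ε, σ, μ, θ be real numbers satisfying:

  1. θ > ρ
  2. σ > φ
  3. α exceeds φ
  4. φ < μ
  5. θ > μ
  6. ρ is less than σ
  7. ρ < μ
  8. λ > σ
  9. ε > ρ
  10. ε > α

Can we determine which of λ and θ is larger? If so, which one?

Following every chain through θ: below θ we get φ, ρ, μ.
λ is not reached, and no chain runs the other way from λ to θ.
So the given relations leave the order of θ and λ undetermined.

undetermined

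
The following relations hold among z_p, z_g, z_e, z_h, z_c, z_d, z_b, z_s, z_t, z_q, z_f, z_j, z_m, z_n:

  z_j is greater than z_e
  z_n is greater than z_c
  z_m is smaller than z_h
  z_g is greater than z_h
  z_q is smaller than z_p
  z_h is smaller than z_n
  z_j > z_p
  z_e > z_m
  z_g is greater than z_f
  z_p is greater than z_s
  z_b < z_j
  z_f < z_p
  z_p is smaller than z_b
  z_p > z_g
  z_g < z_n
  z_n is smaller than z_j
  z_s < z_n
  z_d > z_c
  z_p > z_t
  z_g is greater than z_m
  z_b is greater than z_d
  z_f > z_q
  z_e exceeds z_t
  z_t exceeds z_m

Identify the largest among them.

z_q is not greatest since z_q < z_p; z_c is not greatest since z_c < z_n; z_m is not greatest since z_m < z_t; z_h is not greatest since z_h < z_g; z_t is not greatest since z_t < z_e; z_s is not greatest since z_s < z_p; z_f is not greatest since z_f < z_p; z_e is not greatest since z_e < z_j; z_d is not greatest since z_d < z_b; z_g is not greatest since z_g < z_n; z_p is not greatest since z_p < z_b; z_n is not greatest since z_n < z_j; z_b is not greatest since z_b < z_j.
Only z_j has nothing above it, so z_j is the largest.

z_j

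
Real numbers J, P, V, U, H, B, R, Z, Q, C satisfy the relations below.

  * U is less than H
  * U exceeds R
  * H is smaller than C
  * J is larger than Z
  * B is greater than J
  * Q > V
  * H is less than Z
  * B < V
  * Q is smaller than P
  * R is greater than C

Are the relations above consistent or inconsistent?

inconsistent

Chaining the given relations yields C < R < U < H, so C < H. But one relation states H < C. These cannot both hold.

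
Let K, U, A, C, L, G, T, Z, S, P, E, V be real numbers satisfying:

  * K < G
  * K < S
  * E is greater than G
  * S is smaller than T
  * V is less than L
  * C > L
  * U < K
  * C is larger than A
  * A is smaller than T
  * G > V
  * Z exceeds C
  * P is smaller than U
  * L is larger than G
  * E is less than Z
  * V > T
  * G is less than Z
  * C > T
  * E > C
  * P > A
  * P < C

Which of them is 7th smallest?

V

Piecing the relations together gives one ordering: A < P < U < K < S < T < V < G < L < C < E < Z.
Counting 7 from the smallest end gives V.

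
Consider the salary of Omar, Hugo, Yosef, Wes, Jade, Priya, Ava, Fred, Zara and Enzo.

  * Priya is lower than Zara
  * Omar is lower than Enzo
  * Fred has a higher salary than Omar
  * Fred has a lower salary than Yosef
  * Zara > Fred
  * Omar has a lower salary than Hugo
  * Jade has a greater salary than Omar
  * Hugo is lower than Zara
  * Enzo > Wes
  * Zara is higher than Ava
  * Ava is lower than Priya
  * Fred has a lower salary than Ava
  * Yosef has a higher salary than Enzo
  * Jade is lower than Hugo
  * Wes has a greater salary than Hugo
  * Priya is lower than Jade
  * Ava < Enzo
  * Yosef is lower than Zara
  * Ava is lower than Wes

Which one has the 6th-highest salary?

Piecing the relations together gives one ordering: Omar < Fred < Ava < Priya < Jade < Hugo < Wes < Enzo < Yosef < Zara.
Counting 6 from the largest end gives Jade.

Jade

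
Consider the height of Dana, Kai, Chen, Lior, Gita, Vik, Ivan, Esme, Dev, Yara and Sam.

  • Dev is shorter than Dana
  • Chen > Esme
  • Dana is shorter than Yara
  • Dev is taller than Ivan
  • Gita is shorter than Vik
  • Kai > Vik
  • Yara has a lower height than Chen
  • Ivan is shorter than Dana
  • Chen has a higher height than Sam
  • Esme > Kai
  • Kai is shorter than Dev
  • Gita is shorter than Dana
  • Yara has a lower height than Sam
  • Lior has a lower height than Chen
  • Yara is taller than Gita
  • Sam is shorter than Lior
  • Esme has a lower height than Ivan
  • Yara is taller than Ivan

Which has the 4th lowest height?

Chaining the given pairs: Gita < Vik < Kai < Esme < Ivan < Dev < Dana < Yara < Sam < Lior < Chen.
The 4th smallest is Esme.

Esme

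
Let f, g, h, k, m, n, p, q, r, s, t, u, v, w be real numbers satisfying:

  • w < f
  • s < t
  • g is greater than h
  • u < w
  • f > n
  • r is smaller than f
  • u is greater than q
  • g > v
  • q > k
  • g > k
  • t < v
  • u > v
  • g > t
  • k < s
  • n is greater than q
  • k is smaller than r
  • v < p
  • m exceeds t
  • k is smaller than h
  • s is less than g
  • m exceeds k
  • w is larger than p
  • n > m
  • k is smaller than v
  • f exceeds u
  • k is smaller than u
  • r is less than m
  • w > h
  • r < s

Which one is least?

k

Chaining upward from k: directly above it, r, s, h, v, q, u, m, g; then t, p, w, n, f.
That covers every other element, and nothing is given below k, so k is the least.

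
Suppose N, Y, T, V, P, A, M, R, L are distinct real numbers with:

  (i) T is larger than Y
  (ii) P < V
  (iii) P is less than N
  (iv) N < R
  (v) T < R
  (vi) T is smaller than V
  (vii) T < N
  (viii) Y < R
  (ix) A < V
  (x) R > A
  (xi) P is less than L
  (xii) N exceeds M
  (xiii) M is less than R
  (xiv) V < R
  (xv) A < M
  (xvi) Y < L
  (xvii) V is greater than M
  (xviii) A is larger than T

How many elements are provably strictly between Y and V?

The relations place Y below V. An element lies strictly between them when it is forced above Y and also forced below V.
Above Y: {T, A, M, N, R, L}. Below V: {T, A, P, M}.
Intersection: {T, A, M} — 3.

3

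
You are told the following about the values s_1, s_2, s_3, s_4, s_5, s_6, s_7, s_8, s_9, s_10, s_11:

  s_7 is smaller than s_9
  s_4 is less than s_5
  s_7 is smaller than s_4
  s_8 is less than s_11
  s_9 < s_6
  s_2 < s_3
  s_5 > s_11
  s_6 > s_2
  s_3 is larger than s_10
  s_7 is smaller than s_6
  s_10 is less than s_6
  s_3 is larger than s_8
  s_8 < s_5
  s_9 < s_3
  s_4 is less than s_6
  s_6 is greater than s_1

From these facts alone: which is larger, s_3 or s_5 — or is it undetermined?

undetermined

Following every chain through s_3: below s_3 we get s_7, s_9, s_8, s_2, s_10.
s_5 is not reached, and no chain runs the other way from s_5 to s_3.
So the given relations leave the order of s_3 and s_5 undetermined.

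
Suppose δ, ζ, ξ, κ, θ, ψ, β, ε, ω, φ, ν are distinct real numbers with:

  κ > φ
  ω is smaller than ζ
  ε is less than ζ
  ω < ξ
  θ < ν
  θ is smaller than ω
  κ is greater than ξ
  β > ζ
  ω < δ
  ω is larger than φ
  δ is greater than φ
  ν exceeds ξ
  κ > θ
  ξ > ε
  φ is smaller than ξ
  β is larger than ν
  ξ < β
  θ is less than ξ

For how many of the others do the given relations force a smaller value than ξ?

4

The elements the relations force below ξ are θ, ε, φ, ω — no chain reaches any other.
That is 4.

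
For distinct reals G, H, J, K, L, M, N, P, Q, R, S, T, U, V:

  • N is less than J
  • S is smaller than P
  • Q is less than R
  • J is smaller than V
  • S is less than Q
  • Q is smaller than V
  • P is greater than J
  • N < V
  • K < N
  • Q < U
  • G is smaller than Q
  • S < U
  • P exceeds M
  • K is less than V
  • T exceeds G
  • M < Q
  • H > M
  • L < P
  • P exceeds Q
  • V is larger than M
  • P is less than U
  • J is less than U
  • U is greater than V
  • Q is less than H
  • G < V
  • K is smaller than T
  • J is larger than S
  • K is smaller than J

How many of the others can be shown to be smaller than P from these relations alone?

The elements the relations force below P are K, S, N, G, M, Q, J, L — no chain reaches any other.
That is 8.

8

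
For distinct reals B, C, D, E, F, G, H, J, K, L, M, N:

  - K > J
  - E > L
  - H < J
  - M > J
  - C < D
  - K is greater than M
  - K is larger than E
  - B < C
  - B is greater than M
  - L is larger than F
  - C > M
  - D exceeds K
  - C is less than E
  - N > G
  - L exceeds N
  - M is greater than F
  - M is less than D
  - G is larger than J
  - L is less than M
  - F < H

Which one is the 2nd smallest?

H

The consecutive relations fix a unique order: F < H < J < G < N < L < M < B < C < E < K < D.
The 2nd smallest is H.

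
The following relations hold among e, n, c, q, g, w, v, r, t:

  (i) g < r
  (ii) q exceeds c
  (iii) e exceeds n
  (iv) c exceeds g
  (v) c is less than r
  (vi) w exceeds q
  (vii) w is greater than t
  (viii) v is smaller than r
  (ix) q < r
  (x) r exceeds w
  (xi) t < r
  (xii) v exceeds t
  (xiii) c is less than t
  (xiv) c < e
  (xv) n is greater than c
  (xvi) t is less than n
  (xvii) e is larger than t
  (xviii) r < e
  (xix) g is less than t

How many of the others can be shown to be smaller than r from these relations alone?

6

From r the given relations immediately reach g, c, q, t, v, w.
No other element is forced below r by the given relations, so the count is 6.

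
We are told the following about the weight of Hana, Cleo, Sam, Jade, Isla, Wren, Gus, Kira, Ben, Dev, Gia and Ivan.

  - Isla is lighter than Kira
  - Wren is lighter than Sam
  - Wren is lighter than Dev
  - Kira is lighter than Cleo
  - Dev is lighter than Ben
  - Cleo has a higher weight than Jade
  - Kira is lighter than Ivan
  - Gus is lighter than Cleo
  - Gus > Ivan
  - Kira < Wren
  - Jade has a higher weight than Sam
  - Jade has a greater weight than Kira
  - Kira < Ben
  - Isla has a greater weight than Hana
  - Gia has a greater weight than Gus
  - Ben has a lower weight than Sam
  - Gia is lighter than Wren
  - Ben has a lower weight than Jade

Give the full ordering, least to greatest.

Nothing is placed below Hana, so it is least; from there Hana < Isla; Isla < Kira; Kira < Ivan; Ivan < Gus; Gus < Gia; Gia < Wren; Wren < Dev; Dev < Ben; Ben < Sam; Sam < Jade; Jade < Cleo, each given directly.

Hana < Isla < Kira < Ivan < Gus < Gia < Wren < Dev < Ben < Sam < Jade < Cleo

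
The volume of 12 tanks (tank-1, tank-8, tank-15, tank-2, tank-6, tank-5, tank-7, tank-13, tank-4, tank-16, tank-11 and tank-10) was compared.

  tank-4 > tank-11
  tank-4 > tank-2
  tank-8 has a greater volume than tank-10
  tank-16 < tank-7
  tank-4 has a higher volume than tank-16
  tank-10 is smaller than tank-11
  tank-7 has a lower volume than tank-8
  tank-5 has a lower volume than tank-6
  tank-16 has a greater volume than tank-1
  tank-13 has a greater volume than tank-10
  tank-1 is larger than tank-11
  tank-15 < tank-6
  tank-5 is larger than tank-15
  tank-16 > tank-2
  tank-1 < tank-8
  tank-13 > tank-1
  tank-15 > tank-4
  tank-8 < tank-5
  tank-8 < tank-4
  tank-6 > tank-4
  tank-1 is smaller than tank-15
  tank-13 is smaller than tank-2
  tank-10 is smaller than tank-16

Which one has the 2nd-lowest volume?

tank-11

Chaining the given pairs: tank-10 < tank-11 < tank-1 < tank-13 < tank-2 < tank-16 < tank-7 < tank-8 < tank-4 < tank-15 < tank-5 < tank-6.
The 2nd smallest is tank-11.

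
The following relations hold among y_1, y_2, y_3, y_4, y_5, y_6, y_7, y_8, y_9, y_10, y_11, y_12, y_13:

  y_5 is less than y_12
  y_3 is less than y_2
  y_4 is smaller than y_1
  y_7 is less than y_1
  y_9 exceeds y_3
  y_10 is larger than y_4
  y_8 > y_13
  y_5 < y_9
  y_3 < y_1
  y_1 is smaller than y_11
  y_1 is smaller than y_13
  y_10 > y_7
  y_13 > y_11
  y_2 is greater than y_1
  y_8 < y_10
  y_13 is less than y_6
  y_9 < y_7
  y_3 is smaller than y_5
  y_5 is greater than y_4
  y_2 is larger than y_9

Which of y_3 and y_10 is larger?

The relevant relations are y_3 < y_5; y_5 < y_9; y_9 < y_7; y_7 < y_1; y_1 < y_11; y_11 < y_13; y_13 < y_8; y_8 < y_10.
Together: y_3 < y_5 < y_9 < y_7 < y_1 < y_11 < y_13 < y_8 < y_10.
So y_3 < y_10; y_10 is the larger of the two.

y_10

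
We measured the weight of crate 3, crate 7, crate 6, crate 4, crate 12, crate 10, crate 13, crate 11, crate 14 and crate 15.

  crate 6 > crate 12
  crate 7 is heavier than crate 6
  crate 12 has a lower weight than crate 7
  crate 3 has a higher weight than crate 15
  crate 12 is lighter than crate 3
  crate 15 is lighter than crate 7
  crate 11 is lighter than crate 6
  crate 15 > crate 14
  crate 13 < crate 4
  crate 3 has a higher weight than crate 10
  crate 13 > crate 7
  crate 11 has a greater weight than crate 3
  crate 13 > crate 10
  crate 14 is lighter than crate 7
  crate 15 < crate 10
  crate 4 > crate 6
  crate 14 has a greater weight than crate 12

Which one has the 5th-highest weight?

The consecutive relations fix a unique order: crate 12 < crate 14 < crate 15 < crate 10 < crate 3 < crate 11 < crate 6 < crate 7 < crate 13 < crate 4.
Counting 5 from the largest end gives crate 11.

crate 11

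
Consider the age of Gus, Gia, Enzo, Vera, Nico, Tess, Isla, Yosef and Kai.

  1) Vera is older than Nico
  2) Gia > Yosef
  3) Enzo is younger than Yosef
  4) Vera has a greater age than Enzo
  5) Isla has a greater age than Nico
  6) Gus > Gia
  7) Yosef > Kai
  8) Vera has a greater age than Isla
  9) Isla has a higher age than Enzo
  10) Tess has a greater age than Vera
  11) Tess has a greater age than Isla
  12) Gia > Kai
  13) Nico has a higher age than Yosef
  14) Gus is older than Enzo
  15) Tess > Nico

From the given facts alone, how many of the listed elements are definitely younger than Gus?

4

From Gus the given relations immediately reach Enzo, Gia.
From those, Kai, Yosef — 4 in total.
No other element is forced below Gus by the given relations, so the count is 4.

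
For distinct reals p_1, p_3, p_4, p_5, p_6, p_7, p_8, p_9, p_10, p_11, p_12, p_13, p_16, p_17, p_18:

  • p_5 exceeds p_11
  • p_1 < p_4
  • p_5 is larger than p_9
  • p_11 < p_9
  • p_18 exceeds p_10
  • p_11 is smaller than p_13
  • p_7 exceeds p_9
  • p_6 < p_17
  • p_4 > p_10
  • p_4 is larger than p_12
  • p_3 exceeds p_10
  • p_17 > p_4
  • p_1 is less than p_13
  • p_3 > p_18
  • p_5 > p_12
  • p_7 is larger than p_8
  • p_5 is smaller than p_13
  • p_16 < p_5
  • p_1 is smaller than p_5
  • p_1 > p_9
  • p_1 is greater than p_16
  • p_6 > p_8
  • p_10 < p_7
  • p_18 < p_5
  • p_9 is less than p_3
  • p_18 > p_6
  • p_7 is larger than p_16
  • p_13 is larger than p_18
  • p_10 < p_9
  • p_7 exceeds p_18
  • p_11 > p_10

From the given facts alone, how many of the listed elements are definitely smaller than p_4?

6

Directly below p_4: p_10, p_12, p_1.
One step further: p_16, p_9 (5 so far).
One step further: p_11 (6 so far).
Nothing else is reachable below p_4; 6 in all.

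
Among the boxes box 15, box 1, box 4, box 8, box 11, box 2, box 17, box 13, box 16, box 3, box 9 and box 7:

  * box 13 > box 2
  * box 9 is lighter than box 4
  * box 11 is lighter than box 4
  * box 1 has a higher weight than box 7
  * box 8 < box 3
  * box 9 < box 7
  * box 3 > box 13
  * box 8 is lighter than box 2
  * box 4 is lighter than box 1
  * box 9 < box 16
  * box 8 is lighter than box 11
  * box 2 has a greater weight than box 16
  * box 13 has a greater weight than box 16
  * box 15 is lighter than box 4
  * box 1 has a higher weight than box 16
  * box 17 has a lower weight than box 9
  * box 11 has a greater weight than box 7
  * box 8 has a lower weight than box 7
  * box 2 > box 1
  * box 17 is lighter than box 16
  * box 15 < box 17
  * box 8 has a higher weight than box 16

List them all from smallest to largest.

box 15 < box 17 < box 9 < box 16 < box 8 < box 7 < box 11 < box 4 < box 1 < box 2 < box 13 < box 3

Each adjacent pair is fixed by a given relation: box 15 < box 17; box 17 < box 9; box 9 < box 16; box 16 < box 8; box 8 < box 7; box 7 < box 11; box 11 < box 4; box 4 < box 1; box 1 < box 2; box 2 < box 13; box 13 < box 3. Chaining them end to end gives the full order.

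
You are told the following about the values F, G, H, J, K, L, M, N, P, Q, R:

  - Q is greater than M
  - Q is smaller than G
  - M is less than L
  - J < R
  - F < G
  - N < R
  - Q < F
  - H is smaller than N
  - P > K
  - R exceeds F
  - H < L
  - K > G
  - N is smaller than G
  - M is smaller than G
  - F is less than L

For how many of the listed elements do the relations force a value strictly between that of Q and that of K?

Chaining upward from Q reaches: F, G, P, R, L.
Chaining downward from K reaches: H, M, N, F, G.
Strictly between Q and K are those in both lists: F, G — 2 elements.

2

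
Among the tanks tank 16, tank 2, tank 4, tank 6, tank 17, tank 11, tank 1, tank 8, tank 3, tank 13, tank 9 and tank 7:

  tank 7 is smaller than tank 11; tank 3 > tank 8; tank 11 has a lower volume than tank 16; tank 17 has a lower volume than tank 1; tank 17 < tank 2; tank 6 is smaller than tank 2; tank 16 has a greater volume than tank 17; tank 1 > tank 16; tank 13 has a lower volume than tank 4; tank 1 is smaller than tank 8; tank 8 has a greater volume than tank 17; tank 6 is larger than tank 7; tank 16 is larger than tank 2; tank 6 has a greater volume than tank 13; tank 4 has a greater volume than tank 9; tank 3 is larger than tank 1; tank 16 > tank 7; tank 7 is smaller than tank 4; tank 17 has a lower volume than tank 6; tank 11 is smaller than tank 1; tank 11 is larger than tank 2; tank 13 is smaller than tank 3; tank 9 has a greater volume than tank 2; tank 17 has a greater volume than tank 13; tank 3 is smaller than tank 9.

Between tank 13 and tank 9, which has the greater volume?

tank 13 < tank 17 < tank 6 < tank 2 < tank 11 < tank 16 < tank 1 < tank 8 < tank 3 < tank 9, by transitivity through tank 17, tank 6, tank 2, tank 11, tank 16, tank 1, tank 8, tank 3.
So tank 13 < tank 9; tank 9 is the larger of the two.

tank 9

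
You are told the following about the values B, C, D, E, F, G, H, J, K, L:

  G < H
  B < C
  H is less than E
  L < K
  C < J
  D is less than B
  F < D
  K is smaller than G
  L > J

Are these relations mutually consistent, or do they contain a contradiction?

The single ordering F < D < B < C < J < L < K < G < H < E satisfies every listed relation, so no contradiction arises.

consistent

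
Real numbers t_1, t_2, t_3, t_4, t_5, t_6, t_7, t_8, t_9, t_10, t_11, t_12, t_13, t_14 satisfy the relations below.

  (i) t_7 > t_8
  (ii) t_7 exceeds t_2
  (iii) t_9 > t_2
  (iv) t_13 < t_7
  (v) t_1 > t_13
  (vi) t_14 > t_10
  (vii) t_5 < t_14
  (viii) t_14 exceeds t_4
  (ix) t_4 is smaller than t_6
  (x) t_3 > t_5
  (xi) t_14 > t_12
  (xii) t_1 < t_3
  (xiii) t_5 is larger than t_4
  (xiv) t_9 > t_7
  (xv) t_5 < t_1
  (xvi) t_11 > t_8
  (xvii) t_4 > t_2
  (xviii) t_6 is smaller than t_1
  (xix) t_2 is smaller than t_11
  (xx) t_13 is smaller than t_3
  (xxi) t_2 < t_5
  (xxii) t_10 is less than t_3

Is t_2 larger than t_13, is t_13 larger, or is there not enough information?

Following every chain through t_2: above t_2 we get t_4, t_6, t_11, t_5, t_7, t_9, t_14, t_1, t_3.
t_13 is not reached, and no chain runs the other way from t_13 to t_2.
So the given relations leave the order of t_2 and t_13 undetermined.

undetermined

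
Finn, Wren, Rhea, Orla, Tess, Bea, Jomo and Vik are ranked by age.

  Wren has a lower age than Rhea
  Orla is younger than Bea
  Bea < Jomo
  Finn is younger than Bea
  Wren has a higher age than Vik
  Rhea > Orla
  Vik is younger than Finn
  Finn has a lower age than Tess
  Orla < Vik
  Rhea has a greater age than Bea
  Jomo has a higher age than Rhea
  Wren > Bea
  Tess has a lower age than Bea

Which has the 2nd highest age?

The consecutive relations fix a unique order: Orla < Vik < Finn < Tess < Bea < Wren < Rhea < Jomo.
The 2nd largest is Rhea.

Rhea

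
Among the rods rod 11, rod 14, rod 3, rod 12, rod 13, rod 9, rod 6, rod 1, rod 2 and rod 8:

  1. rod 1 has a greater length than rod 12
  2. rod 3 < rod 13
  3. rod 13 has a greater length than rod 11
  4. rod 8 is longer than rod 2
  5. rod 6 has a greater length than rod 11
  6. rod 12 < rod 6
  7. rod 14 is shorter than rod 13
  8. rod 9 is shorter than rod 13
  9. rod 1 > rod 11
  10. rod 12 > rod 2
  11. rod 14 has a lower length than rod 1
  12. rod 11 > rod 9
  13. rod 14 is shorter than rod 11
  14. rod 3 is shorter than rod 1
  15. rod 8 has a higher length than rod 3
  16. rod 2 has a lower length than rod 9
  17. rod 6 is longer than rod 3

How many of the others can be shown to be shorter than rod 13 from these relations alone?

Directly below rod 13: rod 3, rod 9, rod 14, rod 11.
One step further: rod 2 (5 so far).
Nothing else is reachable below rod 13; 5 in all.

5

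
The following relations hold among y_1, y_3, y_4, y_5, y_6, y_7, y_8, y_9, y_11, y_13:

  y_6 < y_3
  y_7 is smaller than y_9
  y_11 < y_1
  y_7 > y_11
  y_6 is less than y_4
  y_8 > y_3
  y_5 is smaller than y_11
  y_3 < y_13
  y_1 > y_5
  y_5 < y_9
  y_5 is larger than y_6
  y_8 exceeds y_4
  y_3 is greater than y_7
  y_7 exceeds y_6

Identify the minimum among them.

y_6

y_5 is not least since y_6 < y_5; y_11 is not least since y_5 < y_11; y_7 is not least since y_6 < y_7; y_4 is not least since y_6 < y_4; y_3 is not least since y_6 < y_3; y_1 is not least since y_11 < y_1; y_9 is not least since y_7 < y_9; y_8 is not least since y_3 < y_8; y_13 is not least since y_3 < y_13.
Only y_6 has nothing below it, so y_6 is the minimum.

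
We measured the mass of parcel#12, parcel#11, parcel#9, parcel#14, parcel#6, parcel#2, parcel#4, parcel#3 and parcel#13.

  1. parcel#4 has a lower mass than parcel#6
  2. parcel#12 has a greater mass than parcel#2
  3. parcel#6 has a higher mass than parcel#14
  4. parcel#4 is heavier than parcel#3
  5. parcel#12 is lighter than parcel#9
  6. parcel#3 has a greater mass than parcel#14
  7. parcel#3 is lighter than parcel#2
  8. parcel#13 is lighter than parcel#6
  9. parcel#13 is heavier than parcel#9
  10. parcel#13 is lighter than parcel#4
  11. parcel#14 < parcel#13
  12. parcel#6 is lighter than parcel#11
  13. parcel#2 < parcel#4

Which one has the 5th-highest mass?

The consecutive relations fix a unique order: parcel#14 < parcel#3 < parcel#2 < parcel#12 < parcel#9 < parcel#13 < parcel#4 < parcel#6 < parcel#11.
The 5th largest is parcel#9.

parcel#9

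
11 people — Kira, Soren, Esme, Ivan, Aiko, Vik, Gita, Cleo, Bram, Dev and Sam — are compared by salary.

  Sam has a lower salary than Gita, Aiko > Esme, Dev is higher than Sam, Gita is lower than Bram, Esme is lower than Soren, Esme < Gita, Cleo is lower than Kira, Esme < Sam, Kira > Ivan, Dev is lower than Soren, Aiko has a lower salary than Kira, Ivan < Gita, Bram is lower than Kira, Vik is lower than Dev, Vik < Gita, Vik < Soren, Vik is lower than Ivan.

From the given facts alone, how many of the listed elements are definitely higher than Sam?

5

Directly above Sam: Dev, Gita.
One step further: Soren, Bram (4 so far).
One step further: Kira (5 so far).
No other element is forced above Sam by the given relations, so the count is 5.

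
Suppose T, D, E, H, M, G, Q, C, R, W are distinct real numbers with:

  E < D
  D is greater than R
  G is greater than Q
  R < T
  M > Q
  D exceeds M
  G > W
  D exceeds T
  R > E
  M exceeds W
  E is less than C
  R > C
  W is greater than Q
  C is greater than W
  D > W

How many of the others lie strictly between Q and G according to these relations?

The relations place Q below G. An element lies strictly between them when it is forced above Q and also forced below G.
Above Q: {W, M, C, R, T, D}. Below G: {W}.
Intersection: {W} — 1.

1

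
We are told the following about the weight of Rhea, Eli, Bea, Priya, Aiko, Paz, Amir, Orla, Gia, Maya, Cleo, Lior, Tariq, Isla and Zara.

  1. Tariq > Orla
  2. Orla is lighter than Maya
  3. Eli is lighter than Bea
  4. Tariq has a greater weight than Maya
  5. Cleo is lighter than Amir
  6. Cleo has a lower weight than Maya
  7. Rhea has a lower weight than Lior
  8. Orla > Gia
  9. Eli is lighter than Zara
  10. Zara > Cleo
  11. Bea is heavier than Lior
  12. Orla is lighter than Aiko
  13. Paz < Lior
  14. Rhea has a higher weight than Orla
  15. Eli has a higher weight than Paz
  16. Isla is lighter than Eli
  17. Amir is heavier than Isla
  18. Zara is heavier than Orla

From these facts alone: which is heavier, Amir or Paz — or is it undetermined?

undetermined

Following every chain through Paz: above Paz we get Eli, Lior, Zara, Bea.
Amir is not reached, and no chain runs the other way from Amir to Paz.
So the given relations leave the order of Paz and Amir undetermined.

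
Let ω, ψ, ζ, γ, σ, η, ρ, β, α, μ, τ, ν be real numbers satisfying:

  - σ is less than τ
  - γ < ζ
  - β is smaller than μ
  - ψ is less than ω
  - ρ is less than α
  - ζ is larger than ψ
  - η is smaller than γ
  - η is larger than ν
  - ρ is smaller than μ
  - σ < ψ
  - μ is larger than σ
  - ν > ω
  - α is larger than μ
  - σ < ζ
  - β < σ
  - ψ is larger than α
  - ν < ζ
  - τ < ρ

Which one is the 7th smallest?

The consecutive relations fix a unique order: β < σ < τ < ρ < μ < α < ψ < ω < ν < η < γ < ζ.
The 7th smallest is ψ.

ψ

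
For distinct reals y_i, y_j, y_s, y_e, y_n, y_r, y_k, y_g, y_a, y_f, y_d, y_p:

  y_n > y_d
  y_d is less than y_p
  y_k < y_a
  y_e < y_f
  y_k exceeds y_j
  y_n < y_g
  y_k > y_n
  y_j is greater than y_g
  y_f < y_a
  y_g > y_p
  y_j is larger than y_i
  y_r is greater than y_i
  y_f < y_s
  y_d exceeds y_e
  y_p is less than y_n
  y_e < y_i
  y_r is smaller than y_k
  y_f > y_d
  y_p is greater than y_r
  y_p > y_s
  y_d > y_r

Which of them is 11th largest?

y_i

Chaining the given pairs: y_e < y_i < y_r < y_d < y_f < y_s < y_p < y_n < y_g < y_j < y_k < y_a.
The 11th largest is y_i.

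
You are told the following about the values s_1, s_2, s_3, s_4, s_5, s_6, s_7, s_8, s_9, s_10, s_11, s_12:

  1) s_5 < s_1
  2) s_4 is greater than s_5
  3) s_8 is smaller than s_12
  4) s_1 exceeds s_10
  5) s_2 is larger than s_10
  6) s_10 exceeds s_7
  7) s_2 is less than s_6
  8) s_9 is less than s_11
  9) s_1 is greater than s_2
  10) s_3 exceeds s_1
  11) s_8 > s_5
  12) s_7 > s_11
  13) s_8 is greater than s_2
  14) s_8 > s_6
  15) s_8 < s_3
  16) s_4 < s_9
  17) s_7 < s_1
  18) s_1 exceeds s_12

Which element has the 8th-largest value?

The consecutive relations fix a unique order: s_5 < s_4 < s_9 < s_11 < s_7 < s_10 < s_2 < s_6 < s_8 < s_12 < s_1 < s_3.
The 8th largest is s_7.

s_7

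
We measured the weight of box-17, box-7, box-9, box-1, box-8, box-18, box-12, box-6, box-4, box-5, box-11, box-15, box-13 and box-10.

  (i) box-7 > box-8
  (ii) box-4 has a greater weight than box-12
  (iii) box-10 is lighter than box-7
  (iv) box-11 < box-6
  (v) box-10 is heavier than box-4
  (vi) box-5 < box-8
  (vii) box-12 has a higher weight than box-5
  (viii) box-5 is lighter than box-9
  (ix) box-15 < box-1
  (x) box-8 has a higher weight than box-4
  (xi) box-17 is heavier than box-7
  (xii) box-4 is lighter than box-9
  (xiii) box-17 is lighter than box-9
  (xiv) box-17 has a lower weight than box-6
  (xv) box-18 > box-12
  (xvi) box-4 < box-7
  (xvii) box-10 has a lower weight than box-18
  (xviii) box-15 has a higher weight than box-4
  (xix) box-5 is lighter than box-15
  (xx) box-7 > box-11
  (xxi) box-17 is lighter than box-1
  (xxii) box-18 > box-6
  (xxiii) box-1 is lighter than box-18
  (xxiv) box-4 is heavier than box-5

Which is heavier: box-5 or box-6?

box-6

Chaining the given relations: box-5 < box-4 < box-10 < box-7 < box-17 < box-6.
So box-5 < box-6; box-6 is the heavier of the two.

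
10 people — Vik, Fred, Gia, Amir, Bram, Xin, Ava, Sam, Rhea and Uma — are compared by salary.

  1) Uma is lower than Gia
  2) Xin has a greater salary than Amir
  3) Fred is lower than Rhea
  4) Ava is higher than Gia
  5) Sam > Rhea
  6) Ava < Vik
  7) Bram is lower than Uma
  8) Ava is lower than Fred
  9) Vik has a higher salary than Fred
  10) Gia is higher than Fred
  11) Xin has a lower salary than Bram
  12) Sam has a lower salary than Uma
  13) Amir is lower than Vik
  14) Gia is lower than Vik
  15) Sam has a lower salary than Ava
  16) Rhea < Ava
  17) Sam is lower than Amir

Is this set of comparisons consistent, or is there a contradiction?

Chaining the given relations yields Fred < Rhea < Sam < Amir < Xin < Bram < Uma < Gia < Ava, so Fred < Ava. But one relation states Ava < Fred. These cannot both hold.

inconsistent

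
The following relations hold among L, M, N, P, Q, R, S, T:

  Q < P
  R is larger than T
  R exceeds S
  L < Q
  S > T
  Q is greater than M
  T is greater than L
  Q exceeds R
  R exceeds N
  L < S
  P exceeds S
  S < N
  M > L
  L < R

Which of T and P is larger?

The relevant relations are T < S; S < N; N < R; R < Q; Q < P.
Chaining these gives T < S < N < R < Q < P.
So T < P; P is the larger of the two.

P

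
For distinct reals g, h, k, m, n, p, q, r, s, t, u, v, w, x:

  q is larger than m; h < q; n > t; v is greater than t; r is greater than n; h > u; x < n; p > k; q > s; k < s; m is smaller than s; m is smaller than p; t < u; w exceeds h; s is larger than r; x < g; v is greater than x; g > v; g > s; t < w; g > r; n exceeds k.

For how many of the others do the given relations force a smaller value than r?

4

From r the given relations immediately reach n.
From those, k, x, t — 4 in total.
No other element is forced below r by the given relations, so the count is 4.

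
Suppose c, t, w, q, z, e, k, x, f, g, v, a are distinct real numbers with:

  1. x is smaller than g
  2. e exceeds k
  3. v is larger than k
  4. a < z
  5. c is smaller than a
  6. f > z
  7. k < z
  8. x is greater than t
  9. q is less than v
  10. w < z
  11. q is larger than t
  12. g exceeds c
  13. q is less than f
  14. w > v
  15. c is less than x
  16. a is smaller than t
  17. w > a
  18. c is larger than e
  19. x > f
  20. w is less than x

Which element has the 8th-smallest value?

w

Piecing the relations together gives one ordering: k < e < c < a < t < q < v < w < z < f < x < g.
The 8th smallest is w.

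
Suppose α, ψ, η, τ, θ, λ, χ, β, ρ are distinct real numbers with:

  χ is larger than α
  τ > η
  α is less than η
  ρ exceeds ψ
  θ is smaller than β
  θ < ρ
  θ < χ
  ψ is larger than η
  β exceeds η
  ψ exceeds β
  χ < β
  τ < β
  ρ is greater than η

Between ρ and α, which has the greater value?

ρ

The relevant relations are α < η; η < τ; τ < β; β < ψ; ψ < ρ.
Together: α < η < τ < β < ψ < ρ.
So α < ρ; ρ is the larger of the two.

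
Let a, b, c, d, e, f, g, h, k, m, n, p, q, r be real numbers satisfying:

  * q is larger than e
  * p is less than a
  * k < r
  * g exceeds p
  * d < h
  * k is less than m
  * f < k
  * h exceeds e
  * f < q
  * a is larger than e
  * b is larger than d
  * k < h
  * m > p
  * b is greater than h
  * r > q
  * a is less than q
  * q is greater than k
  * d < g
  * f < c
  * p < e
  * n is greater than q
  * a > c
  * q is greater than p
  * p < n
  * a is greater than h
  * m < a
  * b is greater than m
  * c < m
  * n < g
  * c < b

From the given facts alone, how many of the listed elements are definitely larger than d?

7

The elements the relations force above d are h, a, b, q, r, n, g — no chain reaches any other.
That is 7.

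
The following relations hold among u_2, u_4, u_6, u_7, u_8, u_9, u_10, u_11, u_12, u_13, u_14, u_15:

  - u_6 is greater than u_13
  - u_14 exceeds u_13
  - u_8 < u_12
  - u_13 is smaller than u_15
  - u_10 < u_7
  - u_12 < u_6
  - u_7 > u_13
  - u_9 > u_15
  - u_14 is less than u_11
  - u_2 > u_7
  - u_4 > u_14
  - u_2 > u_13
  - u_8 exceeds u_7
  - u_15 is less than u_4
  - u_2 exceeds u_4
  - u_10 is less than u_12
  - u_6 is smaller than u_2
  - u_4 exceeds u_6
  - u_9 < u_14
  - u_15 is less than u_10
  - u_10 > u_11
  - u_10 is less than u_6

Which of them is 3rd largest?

u_6

Chaining the given pairs: u_13 < u_15 < u_9 < u_14 < u_11 < u_10 < u_7 < u_8 < u_12 < u_6 < u_4 < u_2.
Counting 3 from the largest end gives u_6.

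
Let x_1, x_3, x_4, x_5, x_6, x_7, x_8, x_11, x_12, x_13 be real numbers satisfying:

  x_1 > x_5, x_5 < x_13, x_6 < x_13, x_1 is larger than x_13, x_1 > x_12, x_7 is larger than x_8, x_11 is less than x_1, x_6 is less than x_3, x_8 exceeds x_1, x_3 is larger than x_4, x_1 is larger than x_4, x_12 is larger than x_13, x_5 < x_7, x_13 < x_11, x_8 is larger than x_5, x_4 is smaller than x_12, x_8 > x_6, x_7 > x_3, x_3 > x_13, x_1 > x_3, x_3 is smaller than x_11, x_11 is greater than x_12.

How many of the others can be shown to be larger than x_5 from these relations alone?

The elements the relations force above x_5 are x_13, x_12, x_3, x_11, x_1, x_8, x_7 — no chain reaches any other.
That is 7.

7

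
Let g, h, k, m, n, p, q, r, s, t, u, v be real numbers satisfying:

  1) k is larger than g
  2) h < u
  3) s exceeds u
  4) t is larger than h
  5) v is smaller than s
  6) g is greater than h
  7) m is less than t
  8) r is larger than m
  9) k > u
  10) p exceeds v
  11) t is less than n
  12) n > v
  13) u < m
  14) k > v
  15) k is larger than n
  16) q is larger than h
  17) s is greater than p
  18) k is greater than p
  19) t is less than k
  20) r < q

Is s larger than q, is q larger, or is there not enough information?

undetermined

Following every chain through q: below q we get h, u, m, r.
s is not reached, and no chain runs the other way from s to q.
So the given relations leave the order of q and s undetermined.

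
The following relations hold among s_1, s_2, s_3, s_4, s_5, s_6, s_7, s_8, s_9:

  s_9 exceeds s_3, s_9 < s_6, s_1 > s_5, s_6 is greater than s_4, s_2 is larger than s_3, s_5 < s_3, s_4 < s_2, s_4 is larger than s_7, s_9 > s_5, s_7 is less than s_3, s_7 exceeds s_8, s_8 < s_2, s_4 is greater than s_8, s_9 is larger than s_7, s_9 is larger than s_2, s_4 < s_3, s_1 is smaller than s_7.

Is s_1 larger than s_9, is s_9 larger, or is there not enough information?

s_9

The relevant relations are s_1 < s_7; s_7 < s_4; s_4 < s_3; s_3 < s_2; s_2 < s_9.
Together: s_1 < s_7 < s_4 < s_3 < s_2 < s_9.
So s_9 is larger.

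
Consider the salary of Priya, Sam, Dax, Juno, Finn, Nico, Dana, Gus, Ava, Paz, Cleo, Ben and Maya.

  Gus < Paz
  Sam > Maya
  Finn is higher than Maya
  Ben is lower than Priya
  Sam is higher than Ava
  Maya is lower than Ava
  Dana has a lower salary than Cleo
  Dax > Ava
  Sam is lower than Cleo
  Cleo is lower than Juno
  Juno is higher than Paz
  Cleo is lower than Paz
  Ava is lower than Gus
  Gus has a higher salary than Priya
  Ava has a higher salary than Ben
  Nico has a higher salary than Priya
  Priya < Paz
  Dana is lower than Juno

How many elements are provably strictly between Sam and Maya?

1

Chaining upward from Maya reaches: Ava, Gus, Dax, Cleo, Paz, Finn, Juno.
Chaining downward from Sam reaches: Ben, Ava.
Strictly between Maya and Sam are those in both lists: Ava — 1 element.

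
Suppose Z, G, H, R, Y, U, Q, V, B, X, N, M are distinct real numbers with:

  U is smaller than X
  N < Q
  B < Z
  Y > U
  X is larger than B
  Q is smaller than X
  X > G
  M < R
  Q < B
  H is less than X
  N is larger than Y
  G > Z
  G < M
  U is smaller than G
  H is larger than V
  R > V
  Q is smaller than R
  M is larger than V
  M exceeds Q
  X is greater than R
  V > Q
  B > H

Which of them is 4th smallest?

The consecutive relations fix a unique order: U < Y < N < Q < V < H < B < Z < G < M < R < X.
The 4th smallest is Q.

Q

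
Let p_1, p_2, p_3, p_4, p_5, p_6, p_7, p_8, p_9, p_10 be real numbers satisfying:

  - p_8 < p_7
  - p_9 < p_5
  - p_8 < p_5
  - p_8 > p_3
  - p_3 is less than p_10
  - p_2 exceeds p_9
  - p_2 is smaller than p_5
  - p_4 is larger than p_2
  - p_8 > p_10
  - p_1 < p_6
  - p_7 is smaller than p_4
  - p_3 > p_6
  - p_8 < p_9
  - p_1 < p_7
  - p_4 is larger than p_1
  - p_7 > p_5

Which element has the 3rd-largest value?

Chaining the given pairs: p_1 < p_6 < p_3 < p_10 < p_8 < p_9 < p_2 < p_5 < p_7 < p_4.
The 3rd largest is p_5.

p_5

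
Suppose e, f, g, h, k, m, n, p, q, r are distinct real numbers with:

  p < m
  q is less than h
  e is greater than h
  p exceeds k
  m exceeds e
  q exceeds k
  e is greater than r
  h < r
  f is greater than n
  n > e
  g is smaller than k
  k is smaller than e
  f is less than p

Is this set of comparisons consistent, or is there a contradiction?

Every relation is compatible with g < k < q < h < r < e < n < f < p < m; the set is consistent.

consistent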